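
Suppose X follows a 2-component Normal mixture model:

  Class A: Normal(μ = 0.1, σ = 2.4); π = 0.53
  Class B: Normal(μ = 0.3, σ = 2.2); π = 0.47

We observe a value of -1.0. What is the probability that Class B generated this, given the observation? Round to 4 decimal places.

By Bayes' theorem, P(k | x) = w_k f_k(x) / Σ_j w_j f_j(x).
Evaluate each component's likelihood at the observed value:
  p_A = 0.149652
  p_B = 0.152288
Unnormalised posteriors:
  w_A·p_A = 0.53 × 0.149652 = 0.0793156
  w_B·p_B = 0.47 × 0.152288 = 0.0715753
Evidence: 0.0793156 + 0.0715753 = 0.150891
So the posterior for Class B is 0.0715753 / 0.150891 ≈ 0.4744.

0.4744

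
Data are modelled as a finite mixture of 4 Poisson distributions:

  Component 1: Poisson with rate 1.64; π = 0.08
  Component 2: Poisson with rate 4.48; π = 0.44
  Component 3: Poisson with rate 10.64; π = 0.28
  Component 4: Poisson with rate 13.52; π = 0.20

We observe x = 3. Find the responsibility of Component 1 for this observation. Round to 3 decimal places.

Posterior ∝ prior × likelihood, so P(k | x) ∝ π_k f_k(x); normalise over all components.
Evaluate each component's likelihood at the observed value:
  L_1 = e^(−1.64)·1.64^3/3! = 0.142606
  L_2 = e^(−4.48)·4.48^3/3! = 0.169841
  L_3 = e^(−10.64)·10.64^3/3! = 0.00480596
  L_4 = e^(−13.52)·13.52^3/3! = 0.0005535
Weight by the priors:
  π_1·L_1 = 0.08 × 0.142606 = 0.0114085
  π_2·L_2 = 0.44 × 0.169841 = 0.0747302
  π_3·L_3 = 0.28 × 0.00480596 = 0.00134567
  π_4·L_4 = 0.20 × 0.0005535 = 0.0001107
Marginal: 0.0114085 + 0.0747302 + 0.00134567 + 0.0001107 = 0.087595
P(Component 1 | 3) ≈ 0.130

0.130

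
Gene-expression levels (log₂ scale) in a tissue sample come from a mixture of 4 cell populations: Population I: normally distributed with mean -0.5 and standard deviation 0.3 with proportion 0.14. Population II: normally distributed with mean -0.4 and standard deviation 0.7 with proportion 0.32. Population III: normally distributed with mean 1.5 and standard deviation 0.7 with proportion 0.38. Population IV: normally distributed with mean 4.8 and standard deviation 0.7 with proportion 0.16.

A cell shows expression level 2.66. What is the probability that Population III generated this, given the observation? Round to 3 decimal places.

P(component k | x) = w_k·f_k(x) / marginal(x), where marginal(x) = Σ_j w_j·f_j(x).
Normal densities:
  L_I = 1.07414e-24
  L_II = 4.03888e-05
  L_III = 0.144377
  L_IV = 0.00532509
Unnormalised posteriors:
  w_I·L_I = 0.14 × 1.07414e-24 = 1.5038e-25
  w_II·L_II = 0.32 × 4.03888e-05 = 1.29244e-05
  w_III·L_III = 0.38 × 0.144377 = 0.0548634
  w_IV·L_IV = 0.16 × 0.00532509 = 0.000852015
Evidence: 1.5038e-25 + 1.29244e-05 + 0.0548634 + 0.000852015 = 0.0557283
Responsibility of Population III: 0.0548634 / 0.0557283 ≈ 0.984

0.984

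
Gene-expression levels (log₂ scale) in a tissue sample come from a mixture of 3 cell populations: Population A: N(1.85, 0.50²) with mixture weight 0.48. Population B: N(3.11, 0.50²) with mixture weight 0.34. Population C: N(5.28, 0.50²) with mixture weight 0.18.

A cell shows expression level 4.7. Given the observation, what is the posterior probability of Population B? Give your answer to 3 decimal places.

Posterior ∝ prior × likelihood, so P(k | x) ∝ w_k f_k(x); normalise over all components.
Evaluate each component's likelihood at the observed value:
  L_A = (1/(0.50·√(2π)))·exp(−(4.7−1.85)²/(2·0.50²)) = 0.797885·exp(-16.24500) = 7.02791e-08
  L_B = (1/(0.50·√(2π)))·exp(−(4.7−3.11)²/(2·0.50²)) = 0.797885·exp(-5.05620) = 0.0050823
  L_C = (1/(0.50·√(2π)))·exp(−(4.7−5.28)²/(2·0.50²)) = 0.797885·exp(-0.67280) = 0.407143
Weight by the priors:
  w_A·L_A = 0.48 × 7.02791e-08 = 3.3734e-08
  w_B·L_B = 0.34 × 0.0050823 = 0.00172798
  w_C·L_C = 0.18 × 0.407143 = 0.0732857
Evidence: 3.3734e-08 + 0.00172798 + 0.0732857 = 0.0750137
P(Population B | the observation) = 0.00172798 / 0.0750137 ≈ 0.023

0.023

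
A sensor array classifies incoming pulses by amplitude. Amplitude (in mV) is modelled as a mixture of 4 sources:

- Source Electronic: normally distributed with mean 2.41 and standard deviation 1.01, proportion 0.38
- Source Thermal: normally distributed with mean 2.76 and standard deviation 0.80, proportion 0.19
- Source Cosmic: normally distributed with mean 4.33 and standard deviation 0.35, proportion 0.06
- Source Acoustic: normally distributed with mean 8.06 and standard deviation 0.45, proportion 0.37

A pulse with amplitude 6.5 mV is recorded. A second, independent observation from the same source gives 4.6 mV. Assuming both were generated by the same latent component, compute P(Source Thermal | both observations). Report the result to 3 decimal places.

The responsibility of component k is P(Z=k) f_k(x) divided by Σ_j P(Z=j) f_j(x).
Since both observations come from the same component, the likelihood for component k is f_k(x₁)·f_k(x₂).
  f_Electronic = [0.000108568] × [0.03764] = 4.0865e-06
  f_Thermal = [8.95223e-06] × [0.0354088] = 3.16988e-07
  f_Cosmic = [5.1251e-09] × [0.846481] = 4.3383e-09
  f_Acoustic = [0.00217806] × [1.28875e-13] = 2.80697e-16
Unnormalised posteriors:
  P(Z=Electronic)·f_Electronic = 0.38 × 4.0865e-06 = 1.55287e-06
  P(Z=Thermal)·f_Thermal = 0.19 × 3.16988e-07 = 6.02277e-08
  P(Z=Cosmic)·f_Cosmic = 0.06 × 4.3383e-09 = 2.60298e-10
  P(Z=Acoustic)·f_Acoustic = 0.37 × 2.80697e-16 = 1.03858e-16
Evidence: 1.55287e-06 + 6.02277e-08 + 2.60298e-10 + 1.03858e-16 = 1.61336e-06
P(Source Thermal | x) ≈ 0.037

0.037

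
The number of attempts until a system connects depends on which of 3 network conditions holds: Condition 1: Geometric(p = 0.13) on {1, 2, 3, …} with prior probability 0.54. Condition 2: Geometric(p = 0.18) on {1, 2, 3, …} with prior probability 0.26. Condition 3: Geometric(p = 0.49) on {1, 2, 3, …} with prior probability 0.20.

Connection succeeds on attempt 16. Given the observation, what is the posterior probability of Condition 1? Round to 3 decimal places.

0.784

By Bayes' theorem, P(k | x) = w_k f_k(x) / Σ_j w_j f_j(x).
Component likelihoods at x = 16:
  p_1 = 0.13·(1−0.13)^15 = 0.13·0.123819 = 0.0160965
  p_2 = 0.18·(1−0.18)^15 = 0.18·0.0509575 = 0.00917234
  p_3 = 0.49·(1−0.49)^15 = 0.49·4.10726e-05 = 2.01256e-05
Prior × likelihood for each component:
  w_1·p_1 = 0.54 × 0.0160965 = 0.00869212
  w_2·p_2 = 0.26 × 0.00917234 = 0.00238481
  w_3·p_3 = 0.20 × 2.01256e-05 = 4.02512e-06
Sum: 0.00869212 + 0.00238481 + 4.02512e-06 = 0.011081
Responsibility of Condition 1: 0.00869212 / 0.011081 ≈ 0.784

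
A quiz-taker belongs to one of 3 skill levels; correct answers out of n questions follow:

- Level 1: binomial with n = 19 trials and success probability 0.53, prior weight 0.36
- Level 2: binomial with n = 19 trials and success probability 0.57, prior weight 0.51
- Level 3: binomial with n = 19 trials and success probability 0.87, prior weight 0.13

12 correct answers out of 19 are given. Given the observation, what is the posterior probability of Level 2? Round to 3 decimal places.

0.641

The responsibility of component k is P(Z=k) f_k(x) divided by Σ_j P(Z=j) f_j(x).
Evaluate each component's likelihood at the observed value:
  f_1 = C(19,12)·0.53^12·0.47^7 = 50388·0.000491259·0.00506623 = 0.125407
  f_2 = C(19,12)·0.57^12·0.43^7 = 50388·0.00117625·0.00271819 = 0.161103
  f_3 = C(19,12)·0.87^12·0.13^7 = 50388·0.188032·6.27485e-07 = 0.00594513
Weight by the priors:
  P(Z=1)·f_1 = 0.36 × 0.125407 = 0.0451466
  P(Z=2)·f_2 = 0.51 × 0.161103 = 0.0821627
  P(Z=3)·f_3 = 0.13 × 0.00594513 = 0.000772867
Normaliser: 0.0451466 + 0.0821627 + 0.000772867 = 0.128082
So the posterior for Level 2 is 0.0821627 / 0.128082 ≈ 0.641.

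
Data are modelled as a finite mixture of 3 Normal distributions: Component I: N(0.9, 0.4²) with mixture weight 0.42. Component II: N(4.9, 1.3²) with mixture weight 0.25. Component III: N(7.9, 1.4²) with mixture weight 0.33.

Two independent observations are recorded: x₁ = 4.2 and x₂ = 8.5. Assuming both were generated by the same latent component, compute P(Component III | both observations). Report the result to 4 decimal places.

0.6282

P(component k | x) = P(Z=k)·f_k(x) / marginal(x), where marginal(x) = Σ_j P(Z=j)·f_j(x).
Since both observations come from the same component, the likelihood for component k is f_k(x₁)·f_k(x₂).
  L_I = [1.65678e-15] × [4.06159e-79] = 6.72918e-94
  L_II = [0.265465] × [0.0066335] = 0.00176096
  L_III = [0.00867112] × [0.259955] = 0.0022541
Multiply by the mixture weights:
  P(Z=I)·L_I = 0.42 × 6.72918e-94 = 2.82626e-94
  P(Z=II)·L_II = 0.25 × 0.00176096 = 0.00044024
  P(Z=III)·L_III = 0.33 × 0.0022541 = 0.000743852
Denominator: 2.82626e-94 + 0.00044024 + 0.000743852 = 0.00118409
P(Component III | x₁, x₂) ≈ 0.6282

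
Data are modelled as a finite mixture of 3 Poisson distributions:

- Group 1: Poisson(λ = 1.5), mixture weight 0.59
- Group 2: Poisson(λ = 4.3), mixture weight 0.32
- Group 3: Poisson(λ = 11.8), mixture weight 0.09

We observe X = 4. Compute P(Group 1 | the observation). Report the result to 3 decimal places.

By Bayes' theorem, P(k | x) = π_k f_k(x) / Σ_j π_j f_j(x).
Poisson probabilities:
  p_1 = 0.0470665
  p_2 = 0.193284
  p_3 = 0.00606236
Weight by the priors:
  π_1·p_1 = 0.59 × 0.0470665 = 0.0277692
  π_2·p_2 = 0.32 × 0.193284 = 0.0618509
  π_3·p_3 = 0.09 × 0.00606236 = 0.000545613
Normaliser: 0.0277692 + 0.0618509 + 0.000545613 = 0.0901658
P(Group 1 | 4) ≈ 0.308

0.308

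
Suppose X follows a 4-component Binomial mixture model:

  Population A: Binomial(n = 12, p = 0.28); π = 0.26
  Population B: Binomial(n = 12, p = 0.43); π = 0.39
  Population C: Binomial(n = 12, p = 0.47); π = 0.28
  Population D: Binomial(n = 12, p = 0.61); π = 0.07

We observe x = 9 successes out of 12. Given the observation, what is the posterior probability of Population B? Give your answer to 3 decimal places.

0.274

Apply Bayes' rule: the posterior for each component is proportional to its prior times its likelihood at x.
Component likelihoods at x = 9 successes out of 12:
  p_A = C(12,9)·0.28^9·0.72^3 = 220·1.05785e-05·0.373248 = 0.000868645
  p_B = C(12,9)·0.43^9·0.57^3 = 220·0.000502593·0.185193 = 0.0204769
  p_C = C(12,9)·0.47^9·0.53^3 = 220·0.00111913·0.148877 = 0.0366548
  p_D = C(12,9)·0.61^9·0.39^3 = 220·0.0116941·0.059319 = 0.152611
Unnormalised posteriors:
  w_A·p_A = 0.26 × 0.000868645 = 0.000225848
  w_B·p_B = 0.39 × 0.0204769 = 0.00798598
  w_C·p_C = 0.28 × 0.0366548 = 0.0102633
  w_D·p_D = 0.07 × 0.152611 = 0.0106827
Marginal: 0.000225848 + 0.00798598 + 0.0102633 + 0.0106827 = 0.0291579
Responsibility of Population B: 0.00798598 / 0.0291579 ≈ 0.274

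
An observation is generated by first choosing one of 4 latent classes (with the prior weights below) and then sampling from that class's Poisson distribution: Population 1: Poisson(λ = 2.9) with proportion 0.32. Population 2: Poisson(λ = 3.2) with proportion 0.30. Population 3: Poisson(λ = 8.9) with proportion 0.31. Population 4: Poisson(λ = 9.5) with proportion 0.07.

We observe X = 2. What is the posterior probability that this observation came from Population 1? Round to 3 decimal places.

0.534

By Bayes' theorem, P(k | x) = π_k f_k(x) / Σ_j π_j f_j(x).
Poisson probabilities:
  p_1 = e^(−2.9)·2.9^2/2! = 0.231373
  p_2 = e^(−3.2)·3.2^2/2! = 0.208702
  p_3 = e^(−8.9)·8.9^2/2! = 0.00540168
  p_4 = e^(−9.5)·9.5^2/2! = 0.00337769
Prior × likelihood for each component:
  π_1·p_1 = 0.32 × 0.231373 = 0.0740392
  π_2·p_2 = 0.30 × 0.208702 = 0.0626107
  π_3·p_3 = 0.31 × 0.00540168 = 0.00167452
  π_4·p_4 = 0.07 × 0.00337769 = 0.000236438
Normaliser: 0.0740392 + 0.0626107 + 0.00167452 + 0.000236438 = 0.138561
So the posterior for Population 1 is 0.0740392 / 0.138561 ≈ 0.534.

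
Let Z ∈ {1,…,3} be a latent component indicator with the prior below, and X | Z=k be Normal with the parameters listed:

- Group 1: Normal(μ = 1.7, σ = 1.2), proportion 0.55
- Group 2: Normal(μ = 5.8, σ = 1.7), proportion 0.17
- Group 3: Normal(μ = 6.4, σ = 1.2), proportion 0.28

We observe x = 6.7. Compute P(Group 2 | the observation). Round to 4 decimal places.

P(component k | x) = P(Z=k)·f_k(x) / marginal(x), where marginal(x) = Σ_j P(Z=j)·f_j(x).
Evaluate each component's likelihood at the observed value:
  p_1 = (1/(1.2·√(2π)))·exp(−(6.7−1.7)²/(2·1.2²)) = 0.332452·exp(-8.68056) = 5.64692e-05
  p_2 = (1/(1.7·√(2π)))·exp(−(6.7−5.8)²/(2·1.7²)) = 0.234672·exp(-0.14014) = 0.203986
  p_3 = (1/(1.2·√(2π)))·exp(−(6.7−6.4)²/(2·1.2²)) = 0.332452·exp(-0.03125) = 0.322223
Multiply by the mixture weights:
  P(Z=1)·p_1 = 0.55 × 5.64692e-05 = 3.1058e-05
  P(Z=2)·p_2 = 0.17 × 0.203986 = 0.0346776
  P(Z=3)·p_3 = 0.28 × 0.322223 = 0.0902226
Normaliser: 3.1058e-05 + 0.0346776 + 0.0902226 = 0.124931
Responsibility of Group 2: 0.0346776 / 0.124931 ≈ 0.2776

0.2776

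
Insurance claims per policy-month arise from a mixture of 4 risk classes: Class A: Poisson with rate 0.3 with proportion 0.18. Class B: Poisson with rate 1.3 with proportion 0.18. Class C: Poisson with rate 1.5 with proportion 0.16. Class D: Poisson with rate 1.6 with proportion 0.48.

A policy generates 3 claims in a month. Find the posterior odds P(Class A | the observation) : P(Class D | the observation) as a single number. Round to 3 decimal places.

0.009

Posterior odds = (w_i f_i(x)) / (w_j f_j(x)); the normalising sum cancels.
Evaluate each component's likelihood at the observed value:
  f_A = e^(−0.3)·0.3^3/3! = 0.00333368
  f_B = e^(−1.3)·1.3^3/3! = 0.0997921
  f_C = e^(−1.5)·1.5^3/3! = 0.125511
  f_D = e^(−1.6)·1.6^3/3! = 0.137828
Odds = (0.18/0.48) × (0.00333368/0.137828) = 0.375 × 0.0241873 ≈ 0.009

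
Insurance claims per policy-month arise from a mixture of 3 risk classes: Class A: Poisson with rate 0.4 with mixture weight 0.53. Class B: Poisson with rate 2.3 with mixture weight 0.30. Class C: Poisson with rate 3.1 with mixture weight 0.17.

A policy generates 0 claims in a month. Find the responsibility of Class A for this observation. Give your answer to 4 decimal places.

P(component k | x) = P(Z=k)·f_k(x) / marginal(x), where marginal(x) = Σ_j P(Z=j)·f_j(x).
Poisson probabilities:
  p_A = 0.67032
  p_B = 0.100259
  p_C = 0.0450492
Multiply by the mixture weights:
  P(Z=A)·p_A = 0.53 × 0.67032 = 0.35527
  P(Z=B)·p_B = 0.30 × 0.100259 = 0.0300777
  P(Z=C)·p_C = 0.17 × 0.0450492 = 0.00765836
Marginal: 0.35527 + 0.0300777 + 0.00765836 = 0.393006
So the posterior for Class A is 0.35527 / 0.393006 ≈ 0.9040.

0.9040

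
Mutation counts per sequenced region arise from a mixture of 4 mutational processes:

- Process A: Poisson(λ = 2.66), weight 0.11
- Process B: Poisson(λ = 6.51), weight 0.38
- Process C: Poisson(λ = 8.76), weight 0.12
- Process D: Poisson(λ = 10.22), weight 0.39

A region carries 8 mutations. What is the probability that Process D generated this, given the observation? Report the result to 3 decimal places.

0.404

The responsibility of component k is π_k f_k(x) divided by Σ_j π_j f_j(x).
Evaluate each component's likelihood at the observed value:
  p_A = 0.0043482
  p_B = 0.119089
  p_C = 0.134925
  p_D = 0.107547
Prior × likelihood for each component:
  π_A·p_A = 0.11 × 0.0043482 = 0.000478302
  π_B·p_B = 0.38 × 0.119089 = 0.0452537
  π_C·p_C = 0.12 × 0.134925 = 0.016191
  π_D·p_D = 0.39 × 0.107547 = 0.0419432
Denominator: 0.000478302 + 0.0452537 + 0.016191 + 0.0419432 = 0.103866
So the posterior for Process D is 0.0419432 / 0.103866 ≈ 0.404.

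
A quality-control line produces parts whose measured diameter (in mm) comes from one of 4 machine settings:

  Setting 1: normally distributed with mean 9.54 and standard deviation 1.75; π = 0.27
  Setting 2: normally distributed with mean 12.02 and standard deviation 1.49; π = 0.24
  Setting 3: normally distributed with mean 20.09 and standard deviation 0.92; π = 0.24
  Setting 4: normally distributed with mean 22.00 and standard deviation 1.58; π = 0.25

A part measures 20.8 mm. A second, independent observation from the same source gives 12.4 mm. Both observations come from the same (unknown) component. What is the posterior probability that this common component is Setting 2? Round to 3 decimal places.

0.802

Apply Bayes' rule: the posterior for each component is proportional to its prior times its likelihood at x.
Since both observations come from the same component, the likelihood for component k is f_k(x₁)·f_k(x₂).
  p_1 = [(1/(1.75·√(2π)))·exp(−(20.8−9.54)²/(2·1.75²)) = 0.227967·exp(-20.70002) = 2.33329e-10] × [0.0599647] = 1.39915e-11
  p_2 = [(1/(1.49·√(2π)))·exp(−(20.8−12.02)²/(2·1.49²)) = 0.267746·exp(-17.36147) = 7.72206e-09] × [0.259179] = 2.0014e-09
  p_3 = [(1/(0.92·√(2π)))·exp(−(20.8−20.09)²/(2·0.92²)) = 0.433633·exp(-0.29779) = 0.321954] × [2.92095e-16] = 9.4041e-17
  p_4 = [(1/(1.58·√(2π)))·exp(−(20.8−22.00)²/(2·1.58²)) = 0.252495·exp(-0.28842) = 0.189233] × [2.43105e-09] = 4.60033e-10
Multiply by the mixture weights:
  π_1·p_1 = 0.27 × 1.39915e-11 = 3.77771e-12
  π_2·p_2 = 0.24 × 2.0014e-09 = 4.80335e-10
  π_3·p_3 = 0.24 × 9.4041e-17 = 2.25698e-17
  π_4·p_4 = 0.25 × 4.60033e-10 = 1.15008e-10
Marginal: 3.77771e-12 + 4.80335e-10 + 2.25698e-17 + 1.15008e-10 = 5.99121e-10
P(Setting 2 | x₁,x₂) ≈ 0.802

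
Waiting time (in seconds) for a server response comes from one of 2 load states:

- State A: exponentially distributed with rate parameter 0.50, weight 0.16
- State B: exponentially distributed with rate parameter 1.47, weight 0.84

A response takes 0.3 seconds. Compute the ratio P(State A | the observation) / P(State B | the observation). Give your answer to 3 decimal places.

Since P(k|x) ∝ w_k f_k(x), the posterior odds are w_i f_i(x) / (w_j f_j(x)).
Component likelihoods at x = 0.3 seconds:
  f_A = 0.50·e^(−0.50·0.3) = 0.50·e^(−0.1500) = 0.430354
  f_B = 1.47·e^(−1.47·0.3) = 1.47·e^(−0.4410) = 0.945787
0.0688566 / 0.794461 ≈ 0.087

0.087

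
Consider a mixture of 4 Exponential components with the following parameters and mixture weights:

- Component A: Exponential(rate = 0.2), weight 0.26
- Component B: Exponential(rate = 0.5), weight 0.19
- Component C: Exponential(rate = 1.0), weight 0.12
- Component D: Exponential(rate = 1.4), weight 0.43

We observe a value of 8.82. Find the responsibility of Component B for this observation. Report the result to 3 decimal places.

The responsibility of component k is w_k f_k(x) divided by Σ_j w_j f_j(x).
Component likelihoods at x = 8.82:
  p_A = 0.0342716
  p_B = 0.00607759
  p_C = 0.000147748
  p_D = 6.07379e-06
Unnormalised posteriors:
  w_A·p_A = 0.26 × 0.0342716 = 0.00891062
  w_B·p_B = 0.19 × 0.00607759 = 0.00115474
  w_C·p_C = 0.12 × 0.000147748 = 1.77298e-05
  w_D·p_D = 0.43 × 6.07379e-06 = 2.61173e-06
Evidence: 0.00891062 + 0.00115474 + 1.77298e-05 + 2.61173e-06 = 0.0100857
Responsibility of Component B: 0.00115474 / 0.0100857 ≈ 0.114

0.114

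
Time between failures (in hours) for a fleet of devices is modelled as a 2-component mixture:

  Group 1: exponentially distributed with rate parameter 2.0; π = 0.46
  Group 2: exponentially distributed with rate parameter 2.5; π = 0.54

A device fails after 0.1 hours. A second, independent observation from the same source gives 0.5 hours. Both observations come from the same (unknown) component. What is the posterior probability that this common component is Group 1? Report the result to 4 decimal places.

The responsibility of component k is w_k f_k(x) divided by Σ_j w_j f_j(x).
Since both observations come from the same component, the likelihood for component k is f_k(x₁)·f_k(x₂).
  L_1 = [1.63746] × [0.735759] = 1.20478
  L_2 = [1.947] × [0.716262] = 1.39456
Multiply by the mixture weights:
  w_1·L_1 = 0.46 × 1.20478 = 0.554197
  w_2·L_2 = 0.54 × 1.39456 = 0.753064
Normaliser: 0.554197 + 0.753064 = 1.30726
So the posterior for Group 1 is 0.554197 / 1.30726 ≈ 0.4239.

0.4239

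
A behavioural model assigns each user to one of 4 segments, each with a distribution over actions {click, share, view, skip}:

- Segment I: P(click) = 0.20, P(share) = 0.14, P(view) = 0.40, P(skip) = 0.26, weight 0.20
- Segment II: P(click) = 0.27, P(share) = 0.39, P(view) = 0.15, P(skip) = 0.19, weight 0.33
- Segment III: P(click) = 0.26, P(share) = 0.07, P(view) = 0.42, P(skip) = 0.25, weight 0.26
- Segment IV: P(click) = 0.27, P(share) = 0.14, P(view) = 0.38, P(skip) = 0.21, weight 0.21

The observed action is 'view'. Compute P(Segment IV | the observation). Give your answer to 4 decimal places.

0.2505

The responsibility of component k is P(Z=k) f_k(x) divided by Σ_j P(Z=j) f_j(x).
Categorical probabilities:
  L_I = 0.4
  L_II = 0.15
  L_III = 0.42
  L_IV = 0.38
Unnormalised posteriors:
  P(Z=I)·L_I = 0.20 × 0.4 = 0.08
  P(Z=II)·L_II = 0.33 × 0.15 = 0.0495
  P(Z=III)·L_III = 0.26 × 0.42 = 0.1092
  P(Z=IV)·L_IV = 0.21 × 0.38 = 0.0798
Normaliser: 0.08 + 0.0495 + 0.1092 + 0.0798 = 0.3185
Responsibility of Segment IV: 0.0798 / 0.3185 ≈ 0.2505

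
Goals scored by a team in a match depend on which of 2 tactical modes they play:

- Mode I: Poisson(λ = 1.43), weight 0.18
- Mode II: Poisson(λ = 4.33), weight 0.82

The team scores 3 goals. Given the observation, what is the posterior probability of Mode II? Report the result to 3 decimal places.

Posterior ∝ prior × likelihood, so P(k | x) ∝ π_k f_k(x); normalise over all components.
Evaluate each component's likelihood at the observed value:
  L_I = e^(−1.43)·1.43^3/3! = 0.116631
  L_II = e^(−4.33)·4.33^3/3! = 0.178163
Prior × likelihood for each component:
  π_I·L_I = 0.18 × 0.116631 = 0.0209937
  π_II·L_II = 0.82 × 0.178163 = 0.146094
Sum: 0.0209937 + 0.146094 = 0.167087
Responsibility of Mode II: 0.146094 / 0.167087 ≈ 0.874

0.874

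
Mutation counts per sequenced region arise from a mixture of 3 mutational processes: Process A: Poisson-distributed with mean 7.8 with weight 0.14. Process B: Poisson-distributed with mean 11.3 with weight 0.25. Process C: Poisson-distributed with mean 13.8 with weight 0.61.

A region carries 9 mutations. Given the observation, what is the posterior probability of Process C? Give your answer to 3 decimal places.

Apply Bayes' rule: the posterior for each component is proportional to its prior times its likelihood at x.
Evaluate each component's likelihood at the observed value:
  p_A = 0.120668
  p_B = 0.102427
  p_C = 0.0508025
Weight by the priors:
  w_A·p_A = 0.14 × 0.120668 = 0.0168935
  w_B·p_B = 0.25 × 0.102427 = 0.0256068
  w_C·p_C = 0.61 × 0.0508025 = 0.0309895
Denominator: 0.0168935 + 0.0256068 + 0.0309895 = 0.0734898
So the posterior for Process C is 0.0309895 / 0.0734898 ≈ 0.422.

0.422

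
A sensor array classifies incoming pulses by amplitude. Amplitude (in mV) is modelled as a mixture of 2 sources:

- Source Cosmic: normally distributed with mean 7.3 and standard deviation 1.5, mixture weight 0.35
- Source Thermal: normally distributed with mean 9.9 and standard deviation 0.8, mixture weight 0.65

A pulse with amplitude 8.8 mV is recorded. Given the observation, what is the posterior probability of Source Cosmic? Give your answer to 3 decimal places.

Apply Bayes' rule: the posterior for each component is proportional to its prior times its likelihood at x.
Normal densities:
  L_Cosmic = 0.161314
  L_Thermal = 0.193765
Unnormalised posteriors:
  w_Cosmic·L_Cosmic = 0.35 × 0.161314 = 0.0564598
  w_Thermal·L_Thermal = 0.65 × 0.193765 = 0.125947
Normaliser: 0.0564598 + 0.125947 = 0.182407
Responsibility of Source Cosmic: 0.0564598 / 0.182407 ≈ 0.310

0.310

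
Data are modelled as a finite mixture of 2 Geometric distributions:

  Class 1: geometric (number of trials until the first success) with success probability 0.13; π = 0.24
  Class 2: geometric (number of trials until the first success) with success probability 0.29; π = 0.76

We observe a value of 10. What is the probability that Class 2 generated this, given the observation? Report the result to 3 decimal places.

By Bayes' theorem, P(k | x) = π_k f_k(x) / Σ_j π_j f_j(x).
Evaluate each component's likelihood at the observed value:
  p_1 = 0.13·(1−0.13)^9 = 0.13·0.285544 = 0.0371207
  p_2 = 0.29·(1−0.29)^9 = 0.29·0.0458485 = 0.0132961
Weight by the priors:
  π_1·p_1 = 0.24 × 0.0371207 = 0.00890898
  π_2·p_2 = 0.76 × 0.0132961 = 0.010105
Denominator: 0.00890898 + 0.010105 = 0.019014
P(Class 2 | 10) = 0.010105 / 0.019014 ≈ 0.531

0.531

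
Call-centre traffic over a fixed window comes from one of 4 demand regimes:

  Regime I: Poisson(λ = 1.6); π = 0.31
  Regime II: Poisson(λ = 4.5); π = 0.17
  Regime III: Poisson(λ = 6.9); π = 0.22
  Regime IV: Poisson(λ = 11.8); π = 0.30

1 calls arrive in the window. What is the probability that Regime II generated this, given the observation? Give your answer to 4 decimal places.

The responsibility of component k is w_k f_k(x) divided by Σ_j w_j f_j(x).
Evaluate each component's likelihood at the observed value:
  f_I = e^(−1.6)·1.6^1/1! = 0.323034
  f_II = e^(−4.5)·4.5^1/1! = 0.0499905
  f_III = e^(−6.9)·6.9^1/1! = 0.00695372
  f_IV = e^(−11.8)·11.8^1/1! = 8.85538e-05
Unnormalised posteriors:
  w_I·f_I = 0.31 × 0.323034 = 0.100141
  w_II·f_II = 0.17 × 0.0499905 = 0.00849838
  w_III·f_III = 0.22 × 0.00695372 = 0.00152982
  w_IV·f_IV = 0.30 × 8.85538e-05 = 2.65661e-05
Marginal: 0.100141 + 0.00849838 + 0.00152982 + 2.65661e-05 = 0.110195
P(Regime II | x) ≈ 0.0771

0.0771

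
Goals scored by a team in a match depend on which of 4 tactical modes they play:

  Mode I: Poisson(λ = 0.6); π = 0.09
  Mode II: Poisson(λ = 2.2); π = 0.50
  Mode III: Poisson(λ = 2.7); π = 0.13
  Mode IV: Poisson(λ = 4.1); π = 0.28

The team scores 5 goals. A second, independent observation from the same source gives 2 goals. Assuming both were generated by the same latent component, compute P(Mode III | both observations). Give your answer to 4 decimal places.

0.1686

Apply Bayes' rule: the posterior for each component is proportional to its prior times its likelihood at x.
Since both observations come from the same component, the likelihood for component k is f_k(x₁)·f_k(x₂).
  f_I = [e^(−0.6)·0.6^5/5! = 0.00035563] × [0.0987861] = 3.51313e-05
  f_II = [e^(−2.2)·2.2^5/5! = 0.0475866] × [0.268144] = 0.01276
  f_III = [e^(−2.7)·2.7^5/5! = 0.0803605] × [0.244964] = 0.0196854
  f_IV = [e^(−4.1)·4.1^5/5! = 0.160004] × [0.139293] = 0.0222875
Unnormalised posteriors:
  P(Z=I)·f_I = 0.09 × 3.51313e-05 = 3.16182e-06
  P(Z=II)·f_II = 0.50 × 0.01276 = 0.00638002
  P(Z=III)·f_III = 0.13 × 0.0196854 = 0.00255911
  P(Z=IV)·f_IV = 0.28 × 0.0222875 = 0.00624049
Marginal: 3.16182e-06 + 0.00638002 + 0.00255911 + 0.00624049 = 0.0151828
P(Mode III | x₁,x₂) ≈ 0.1686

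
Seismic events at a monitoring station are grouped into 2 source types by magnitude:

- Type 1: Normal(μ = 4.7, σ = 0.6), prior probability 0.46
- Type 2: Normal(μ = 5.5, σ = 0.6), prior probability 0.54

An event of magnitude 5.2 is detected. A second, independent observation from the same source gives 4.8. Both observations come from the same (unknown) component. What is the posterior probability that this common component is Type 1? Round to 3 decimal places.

P(component k | x) = P(Z=k)·f_k(x) / marginal(x), where marginal(x) = Σ_j P(Z=j)·f_j(x).
Since both observations come from the same component, the likelihood for component k is f_k(x₁)·f_k(x₂).
  p_1 = [(1/(0.6·√(2π)))·exp(−(5.2−4.7)²/(2·0.6²)) = 0.664904·exp(-0.34722) = 0.469853] × [0.655733] = 0.308098
  p_2 = [(1/(0.6·√(2π)))·exp(−(5.2−5.5)²/(2·0.6²)) = 0.664904·exp(-0.12500) = 0.586776] × [0.336664] = 0.197546
Multiply by the mixture weights:
  P(Z=1)·p_1 = 0.46 × 0.308098 = 0.141725
  P(Z=2)·p_2 = 0.54 × 0.197546 = 0.106675
Marginal: 0.141725 + 0.106675 = 0.2484
Responsibility of Type 1: 0.141725 / 0.2484 ≈ 0.571

0.571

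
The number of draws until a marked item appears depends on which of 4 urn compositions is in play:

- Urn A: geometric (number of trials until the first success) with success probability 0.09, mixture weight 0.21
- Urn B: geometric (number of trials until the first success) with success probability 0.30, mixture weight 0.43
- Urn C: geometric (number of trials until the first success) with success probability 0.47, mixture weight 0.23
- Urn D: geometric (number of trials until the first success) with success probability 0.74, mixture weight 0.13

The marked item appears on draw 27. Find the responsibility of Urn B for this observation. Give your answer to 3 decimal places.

0.007

By Bayes' theorem, P(k | x) = π_k f_k(x) / Σ_j π_j f_j(x).
Evaluate each component's likelihood at the observed value:
  L_A = 0.09·(1−0.09)^26 = 0.09·0.0861145 = 0.0077503
  L_B = 0.30·(1−0.30)^26 = 0.30·9.38748e-05 = 2.81624e-05
  L_C = 0.47·(1−0.47)^26 = 0.47·6.77911e-08 = 3.18618e-08
  L_D = 0.74·(1−0.74)^26 = 0.74·6.15612e-16 = 4.55553e-16
Multiply by the mixture weights:
  π_A·L_A = 0.21 × 0.0077503 = 0.00162756
  π_B·L_B = 0.43 × 2.81624e-05 = 1.21098e-05
  π_C·L_C = 0.23 × 3.18618e-08 = 7.32822e-09
  π_D·L_D = 0.13 × 4.55553e-16 = 5.92219e-17
Evidence: 0.00162756 + 1.21098e-05 + 7.32822e-09 + 5.92219e-17 = 0.00163968
Responsibility of Urn B: 1.21098e-05 / 0.00163968 ≈ 0.007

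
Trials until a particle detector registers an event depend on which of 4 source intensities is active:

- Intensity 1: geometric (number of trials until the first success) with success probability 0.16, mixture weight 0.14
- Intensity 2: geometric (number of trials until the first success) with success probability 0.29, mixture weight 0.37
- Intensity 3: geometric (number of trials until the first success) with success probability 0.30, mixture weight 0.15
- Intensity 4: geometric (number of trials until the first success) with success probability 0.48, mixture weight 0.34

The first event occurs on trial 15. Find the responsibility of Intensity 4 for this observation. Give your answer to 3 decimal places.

0.005

Apply Bayes' rule: the posterior for each component is proportional to its prior times its likelihood at x.
Geometric probabilities:
  L_1 = 0.16·(1−0.16)^14 = 0.16·0.0870783 = 0.0139325
  L_2 = 0.29·(1−0.29)^14 = 0.29·0.00827212 = 0.00239892
  L_3 = 0.30·(1−0.30)^14 = 0.30·0.00678223 = 0.00203467
  L_4 = 0.48·(1−0.48)^14 = 0.48·0.000105693 = 5.07327e-05
Prior × likelihood for each component:
  w_1·L_1 = 0.14 × 0.0139325 = 0.00195055
  w_2·L_2 = 0.37 × 0.00239892 = 0.000887599
  w_3·L_3 = 0.15 × 0.00203467 = 0.0003052
  w_4·L_4 = 0.34 × 5.07327e-05 = 1.72491e-05
Denominator: 0.00195055 + 0.000887599 + 0.0003052 + 1.72491e-05 = 0.0031606
Responsibility of Intensity 4: 1.72491e-05 / 0.0031606 ≈ 0.005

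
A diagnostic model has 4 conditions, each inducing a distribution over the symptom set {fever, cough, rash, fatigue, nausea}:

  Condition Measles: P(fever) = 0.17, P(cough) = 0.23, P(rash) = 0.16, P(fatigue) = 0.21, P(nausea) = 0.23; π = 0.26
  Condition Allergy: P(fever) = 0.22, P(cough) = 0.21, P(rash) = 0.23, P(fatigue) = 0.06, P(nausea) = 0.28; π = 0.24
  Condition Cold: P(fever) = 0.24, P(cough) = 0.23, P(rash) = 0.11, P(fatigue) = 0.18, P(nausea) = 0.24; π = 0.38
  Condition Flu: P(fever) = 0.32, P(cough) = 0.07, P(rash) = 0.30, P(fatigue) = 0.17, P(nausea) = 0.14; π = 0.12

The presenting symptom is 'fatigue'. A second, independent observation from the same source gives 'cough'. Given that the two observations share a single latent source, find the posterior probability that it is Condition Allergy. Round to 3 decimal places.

Posterior ∝ prior × likelihood, so P(k | x) ∝ π_k f_k(x); normalise over all components.
Since both observations come from the same component, the likelihood for component k is f_k(x₁)·f_k(x₂).
  f_Measles = [P(fatigue | comp) = 0.21] × [0.23] = 0.0483
  f_Allergy = [P(fatigue | comp) = 0.06] × [0.21] = 0.0126
  f_Cold = [P(fatigue | comp) = 0.18] × [0.23] = 0.0414
  f_Flu = [P(fatigue | comp) = 0.17] × [0.07] = 0.0119
Multiply by the mixture weights:
  π_Measles·f_Measles = 0.26 × 0.0483 = 0.012558
  π_Allergy·f_Allergy = 0.24 × 0.0126 = 0.003024
  π_Cold·f_Cold = 0.38 × 0.0414 = 0.015732
  π_Flu·f_Flu = 0.12 × 0.0119 = 0.001428
Sum: 0.012558 + 0.003024 + 0.015732 + 0.001428 = 0.032742
P(Condition Allergy | x₁,x₂) ≈ 0.092

0.092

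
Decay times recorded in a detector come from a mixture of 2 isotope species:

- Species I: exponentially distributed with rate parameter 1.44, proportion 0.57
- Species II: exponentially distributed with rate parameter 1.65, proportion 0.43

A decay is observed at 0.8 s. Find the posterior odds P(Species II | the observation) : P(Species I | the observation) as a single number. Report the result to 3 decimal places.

0.731

Since P(k|x) ∝ π_k f_k(x), the posterior odds are π_i f_i(x) / (π_j f_j(x)).
Exponential densities:
  f_I = 0.455046
  f_II = 0.440773
Posterior odds = (π_II·f_II) / (π_I·f_I) = (0.43·0.440773) / (0.57·0.455046) = 0.189532 / 0.259376 ≈ 0.731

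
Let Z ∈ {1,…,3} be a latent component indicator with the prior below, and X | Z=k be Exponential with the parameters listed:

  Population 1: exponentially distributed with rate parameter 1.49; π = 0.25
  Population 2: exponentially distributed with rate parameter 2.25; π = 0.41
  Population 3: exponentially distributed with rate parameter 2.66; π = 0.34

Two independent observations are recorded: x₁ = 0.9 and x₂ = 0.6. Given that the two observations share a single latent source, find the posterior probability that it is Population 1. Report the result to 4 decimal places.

0.3395

By Bayes' theorem, P(k | x) = w_k f_k(x) / Σ_j w_j f_j(x).
Since both observations come from the same component, the likelihood for component k is f_k(x₁)·f_k(x₂).
  f_1 = [0.38976] × [0.609434] = 0.237533
  f_2 = [0.296986] × [0.583291] = 0.173229
  f_3 = [0.242762] × [0.539197] = 0.130897
Prior × likelihood for each component:
  w_1·f_1 = 0.25 × 0.237533 = 0.0593833
  w_2·f_2 = 0.41 × 0.173229 = 0.071024
  w_3·f_3 = 0.34 × 0.130897 = 0.0445048
Evidence: 0.0593833 + 0.071024 + 0.0445048 = 0.174912
P(Population 1 | x) = 0.0593833 / 0.174912 ≈ 0.3395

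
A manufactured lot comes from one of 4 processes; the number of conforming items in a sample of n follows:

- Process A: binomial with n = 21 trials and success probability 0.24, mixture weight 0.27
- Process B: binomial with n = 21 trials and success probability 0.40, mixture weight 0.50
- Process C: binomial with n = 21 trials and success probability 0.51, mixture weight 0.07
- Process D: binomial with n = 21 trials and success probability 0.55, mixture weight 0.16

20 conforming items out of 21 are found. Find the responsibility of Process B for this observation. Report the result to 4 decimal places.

By Bayes' theorem, P(k | x) = w_k f_k(x) / Σ_j w_j f_j(x).
Binomial probabilities:
  p_A = 6.4159e-12
  p_B = 1.38538e-07
  p_C = 1.45821e-05
  p_D = 6.06297e-05
Unnormalised posteriors:
  w_A·p_A = 0.27 × 6.4159e-12 = 1.73229e-12
  w_B·p_B = 0.50 × 1.38538e-07 = 6.92692e-08
  w_C·p_C = 0.07 × 1.45821e-05 = 1.02074e-06
  w_D·p_D = 0.16 × 6.06297e-05 = 9.70076e-06
Marginal: 1.73229e-12 + 6.92692e-08 + 1.02074e-06 + 9.70076e-06 = 1.07908e-05
Responsibility of Process B: 6.92692e-08 / 1.07908e-05 ≈ 0.0064

0.0064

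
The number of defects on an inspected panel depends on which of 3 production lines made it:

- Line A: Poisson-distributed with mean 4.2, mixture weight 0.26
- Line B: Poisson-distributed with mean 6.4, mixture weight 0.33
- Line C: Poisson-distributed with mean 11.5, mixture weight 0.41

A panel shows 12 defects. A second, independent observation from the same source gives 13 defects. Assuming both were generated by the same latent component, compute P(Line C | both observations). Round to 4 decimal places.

The responsibility of component k is π_k f_k(x) divided by Σ_j π_j f_j(x).
Since both observations come from the same component, the likelihood for component k is f_k(x₁)·f_k(x₂).
  L_A = [0.00094323] × [0.000304736] = 2.87436e-07
  L_B = [0.0163809] × [0.00806445] = 0.000132103
  L_C = [0.113149] × [0.100093] = 0.0113255
Multiply by the mixture weights:
  π_A·L_A = 0.26 × 2.87436e-07 = 7.47334e-08
  π_B·L_B = 0.33 × 0.000132103 = 4.3594e-05
  π_C·L_C = 0.41 × 0.0113255 = 0.00464344
Sum: 7.47334e-08 + 4.3594e-05 + 0.00464344 = 0.00468711
P(Line C | x₁, x₂) ≈ 0.9907

0.9907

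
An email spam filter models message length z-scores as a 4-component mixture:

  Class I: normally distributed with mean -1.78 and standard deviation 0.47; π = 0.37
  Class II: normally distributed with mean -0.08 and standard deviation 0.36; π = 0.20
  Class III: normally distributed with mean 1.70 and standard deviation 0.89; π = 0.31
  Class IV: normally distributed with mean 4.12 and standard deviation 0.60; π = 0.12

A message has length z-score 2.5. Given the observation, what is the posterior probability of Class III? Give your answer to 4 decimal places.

By Bayes' theorem, P(k | x) = π_k f_k(x) / Σ_j π_j f_j(x).
Component likelihoods at x = 2.5:
  p_I = 8.34861e-19
  p_II = 7.79263e-12
  p_III = 0.299274
  p_IV = 0.0173682
Prior × likelihood for each component:
  π_I·p_I = 0.37 × 8.34861e-19 = 3.08899e-19
  π_II·p_II = 0.20 × 7.79263e-12 = 1.55853e-12
  π_III·p_III = 0.31 × 0.299274 = 0.0927751
  π_IV·p_IV = 0.12 × 0.0173682 = 0.00208419
Denominator: 3.08899e-19 + 1.55853e-12 + 0.0927751 + 0.00208419 = 0.0948593
P(Class III | data) ≈ 0.9780

0.9780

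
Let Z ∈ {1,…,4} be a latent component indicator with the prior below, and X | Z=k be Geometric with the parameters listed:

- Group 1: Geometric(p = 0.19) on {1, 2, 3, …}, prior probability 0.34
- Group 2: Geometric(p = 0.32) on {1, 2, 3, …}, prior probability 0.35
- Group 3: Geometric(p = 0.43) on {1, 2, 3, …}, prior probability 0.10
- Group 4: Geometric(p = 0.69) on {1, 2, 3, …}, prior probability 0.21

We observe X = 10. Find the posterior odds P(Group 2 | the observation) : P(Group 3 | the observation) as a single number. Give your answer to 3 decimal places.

12.748

Only the two components matter; the odds are (P(Z=i) f_i(x)) / (P(Z=j) f_j(x)).
Geometric probabilities:
  p_1 = 0.19·(1−0.19)^9 = 0.19·0.150095 = 0.028518
  p_2 = 0.32·(1−0.32)^9 = 0.32·0.0310871 = 0.00994787
  p_3 = 0.43·(1−0.43)^9 = 0.43·0.00635146 = 0.00273113
  p_4 = 0.69·(1−0.69)^9 = 0.69·2.64396e-05 = 1.82433e-05
Odds = (0.35/0.10) × (0.00994787/0.00273113) = 3.5 × 3.6424 ≈ 12.748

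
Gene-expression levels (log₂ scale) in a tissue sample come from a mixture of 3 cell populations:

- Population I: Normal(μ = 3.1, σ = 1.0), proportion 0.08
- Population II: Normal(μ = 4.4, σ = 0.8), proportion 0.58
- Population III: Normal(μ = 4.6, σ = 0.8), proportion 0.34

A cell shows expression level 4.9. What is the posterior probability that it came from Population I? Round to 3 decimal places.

The responsibility of component k is P(Z=k) f_k(x) divided by Σ_j P(Z=j) f_j(x).
Normal densities:
  L_I = 0.0789502
  L_II = 0.410201
  L_III = 0.464819
Prior × likelihood for each component:
  P(Z=I)·L_I = 0.08 × 0.0789502 = 0.00631601
  P(Z=II)·L_II = 0.58 × 0.410201 = 0.237917
  P(Z=III)·L_III = 0.34 × 0.464819 = 0.158038
Sum: 0.00631601 + 0.237917 + 0.158038 = 0.402271
P(Population I | the observation) ≈ 0.016

0.016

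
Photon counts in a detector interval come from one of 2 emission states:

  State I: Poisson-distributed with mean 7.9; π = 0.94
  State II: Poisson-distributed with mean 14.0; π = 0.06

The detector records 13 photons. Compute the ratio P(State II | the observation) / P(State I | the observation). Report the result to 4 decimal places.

Posterior odds = (w_i f_i(x)) / (w_j f_j(x)); the normalising sum cancels.
Evaluate each component's likelihood at the observed value:
  L_I = 0.0277936
  L_II = 0.105989
Odds = (0.06/0.94) × (0.105989/0.0277936) = 0.0638298 × 3.81343 ≈ 0.2434

0.2434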